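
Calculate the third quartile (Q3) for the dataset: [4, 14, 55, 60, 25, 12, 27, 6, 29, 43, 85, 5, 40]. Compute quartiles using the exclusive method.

49

Step 1: Sort the data: [4, 5, 6, 12, 14, 25, 27, 29, 40, 43, 55, 60, 85]
Step 2: n = 13
Step 3: Using the exclusive quartile method:
  Q1 = 9
  Q2 (median) = 27
  Q3 = 49
  IQR = Q3 - Q1 = 49 - 9 = 40
Step 4: Q3 = 49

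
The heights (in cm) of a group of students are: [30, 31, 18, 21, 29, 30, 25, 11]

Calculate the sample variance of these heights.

51.4107

Step 1: Compute the mean: (30 + 31 + 18 + 21 + 29 + 30 + 25 + 11) / 8 = 24.375
Step 2: Compute squared deviations from the mean:
  (30 - 24.375)^2 = 31.6406
  (31 - 24.375)^2 = 43.8906
  (18 - 24.375)^2 = 40.6406
  (21 - 24.375)^2 = 11.3906
  (29 - 24.375)^2 = 21.3906
  (30 - 24.375)^2 = 31.6406
  (25 - 24.375)^2 = 0.3906
  (11 - 24.375)^2 = 178.8906
Step 3: Sum of squared deviations = 359.875
Step 4: Sample variance = 359.875 / 7 = 51.4107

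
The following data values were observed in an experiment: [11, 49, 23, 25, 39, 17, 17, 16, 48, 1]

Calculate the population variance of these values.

228.44

Step 1: Compute the mean: (11 + 49 + 23 + 25 + 39 + 17 + 17 + 16 + 48 + 1) / 10 = 24.6
Step 2: Compute squared deviations from the mean:
  (11 - 24.6)^2 = 184.96
  (49 - 24.6)^2 = 595.36
  (23 - 24.6)^2 = 2.56
  (25 - 24.6)^2 = 0.16
  (39 - 24.6)^2 = 207.36
  (17 - 24.6)^2 = 57.76
  (17 - 24.6)^2 = 57.76
  (16 - 24.6)^2 = 73.96
  (48 - 24.6)^2 = 547.56
  (1 - 24.6)^2 = 556.96
Step 3: Sum of squared deviations = 2284.4
Step 4: Population variance = 2284.4 / 10 = 228.44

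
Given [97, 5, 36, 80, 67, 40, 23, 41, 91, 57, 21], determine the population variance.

826.7438

Step 1: Compute the mean: (97 + 5 + 36 + 80 + 67 + 40 + 23 + 41 + 91 + 57 + 21) / 11 = 50.7273
Step 2: Compute squared deviations from the mean:
  (97 - 50.7273)^2 = 2141.1653
  (5 - 50.7273)^2 = 2090.9835
  (36 - 50.7273)^2 = 216.8926
  (80 - 50.7273)^2 = 856.8926
  (67 - 50.7273)^2 = 264.8017
  (40 - 50.7273)^2 = 115.0744
  (23 - 50.7273)^2 = 768.8017
  (41 - 50.7273)^2 = 94.6198
  (91 - 50.7273)^2 = 1621.8926
  (57 - 50.7273)^2 = 39.3471
  (21 - 50.7273)^2 = 883.7107
Step 3: Sum of squared deviations = 9094.1818
Step 4: Population variance = 9094.1818 / 11 = 826.7438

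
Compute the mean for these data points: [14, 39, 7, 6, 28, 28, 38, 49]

26.125

Step 1: Sum all values: 14 + 39 + 7 + 6 + 28 + 28 + 38 + 49 = 209
Step 2: Count the number of values: n = 8
Step 3: Mean = sum / n = 209 / 8 = 26.125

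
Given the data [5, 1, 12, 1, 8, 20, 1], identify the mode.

1

Step 1: Count the frequency of each value:
  1: appears 3 time(s)
  5: appears 1 time(s)
  8: appears 1 time(s)
  12: appears 1 time(s)
  20: appears 1 time(s)
Step 2: The value 1 appears most frequently (3 times).
Step 3: Mode = 1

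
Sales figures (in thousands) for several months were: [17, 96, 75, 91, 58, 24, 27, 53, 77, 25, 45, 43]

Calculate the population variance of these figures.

678.0764

Step 1: Compute the mean: (17 + 96 + 75 + 91 + 58 + 24 + 27 + 53 + 77 + 25 + 45 + 43) / 12 = 52.5833
Step 2: Compute squared deviations from the mean:
  (17 - 52.5833)^2 = 1266.1736
  (96 - 52.5833)^2 = 1885.0069
  (75 - 52.5833)^2 = 502.5069
  (91 - 52.5833)^2 = 1475.8403
  (58 - 52.5833)^2 = 29.3403
  (24 - 52.5833)^2 = 817.0069
  (27 - 52.5833)^2 = 654.5069
  (53 - 52.5833)^2 = 0.1736
  (77 - 52.5833)^2 = 596.1736
  (25 - 52.5833)^2 = 760.8403
  (45 - 52.5833)^2 = 57.5069
  (43 - 52.5833)^2 = 91.8403
Step 3: Sum of squared deviations = 8136.9167
Step 4: Population variance = 8136.9167 / 12 = 678.0764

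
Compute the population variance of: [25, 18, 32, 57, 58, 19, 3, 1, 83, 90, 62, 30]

804.1389

Step 1: Compute the mean: (25 + 18 + 32 + 57 + 58 + 19 + 3 + 1 + 83 + 90 + 62 + 30) / 12 = 39.8333
Step 2: Compute squared deviations from the mean:
  (25 - 39.8333)^2 = 220.0278
  (18 - 39.8333)^2 = 476.6944
  (32 - 39.8333)^2 = 61.3611
  (57 - 39.8333)^2 = 294.6944
  (58 - 39.8333)^2 = 330.0278
  (19 - 39.8333)^2 = 434.0278
  (3 - 39.8333)^2 = 1356.6944
  (1 - 39.8333)^2 = 1508.0278
  (83 - 39.8333)^2 = 1863.3611
  (90 - 39.8333)^2 = 2516.6944
  (62 - 39.8333)^2 = 491.3611
  (30 - 39.8333)^2 = 96.6944
Step 3: Sum of squared deviations = 9649.6667
Step 4: Population variance = 9649.6667 / 12 = 804.1389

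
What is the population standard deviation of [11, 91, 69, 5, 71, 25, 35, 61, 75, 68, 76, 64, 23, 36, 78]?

26.3739

Step 1: Compute the mean: 52.5333
Step 2: Sum of squared deviations from the mean: 10433.7333
Step 3: Population variance = 10433.7333 / 15 = 695.5822
Step 4: Standard deviation = sqrt(695.5822) = 26.3739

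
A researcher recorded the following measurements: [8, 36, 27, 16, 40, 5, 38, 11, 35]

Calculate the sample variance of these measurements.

197

Step 1: Compute the mean: (8 + 36 + 27 + 16 + 40 + 5 + 38 + 11 + 35) / 9 = 24
Step 2: Compute squared deviations from the mean:
  (8 - 24)^2 = 256
  (36 - 24)^2 = 144
  (27 - 24)^2 = 9
  (16 - 24)^2 = 64
  (40 - 24)^2 = 256
  (5 - 24)^2 = 361
  (38 - 24)^2 = 196
  (11 - 24)^2 = 169
  (35 - 24)^2 = 121
Step 3: Sum of squared deviations = 1576
Step 4: Sample variance = 1576 / 8 = 197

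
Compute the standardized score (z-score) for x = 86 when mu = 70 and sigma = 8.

2

Step 1: Recall the z-score formula: z = (x - mu) / sigma
Step 2: Substitute values: z = (86 - 70) / 8
Step 3: z = 16 / 8 = 2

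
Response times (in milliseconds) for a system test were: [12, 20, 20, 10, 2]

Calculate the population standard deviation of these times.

6.7646

Step 1: Compute the mean: 12.8
Step 2: Sum of squared deviations from the mean: 228.8
Step 3: Population variance = 228.8 / 5 = 45.76
Step 4: Standard deviation = sqrt(45.76) = 6.7646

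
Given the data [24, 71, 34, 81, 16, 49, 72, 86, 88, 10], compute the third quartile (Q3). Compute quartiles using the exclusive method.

82.25

Step 1: Sort the data: [10, 16, 24, 34, 49, 71, 72, 81, 86, 88]
Step 2: n = 10
Step 3: Using the exclusive quartile method:
  Q1 = 22
  Q2 (median) = 60
  Q3 = 82.25
  IQR = Q3 - Q1 = 82.25 - 22 = 60.25
Step 4: Q3 = 82.25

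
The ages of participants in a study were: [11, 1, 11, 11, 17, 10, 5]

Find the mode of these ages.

11

Step 1: Count the frequency of each value:
  1: appears 1 time(s)
  5: appears 1 time(s)
  10: appears 1 time(s)
  11: appears 3 time(s)
  17: appears 1 time(s)
Step 2: The value 11 appears most frequently (3 times).
Step 3: Mode = 11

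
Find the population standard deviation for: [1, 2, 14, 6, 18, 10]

6.1577

Step 1: Compute the mean: 8.5
Step 2: Sum of squared deviations from the mean: 227.5
Step 3: Population variance = 227.5 / 6 = 37.9167
Step 4: Standard deviation = sqrt(37.9167) = 6.1577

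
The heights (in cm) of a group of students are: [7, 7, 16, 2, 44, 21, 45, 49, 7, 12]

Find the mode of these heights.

7

Step 1: Count the frequency of each value:
  2: appears 1 time(s)
  7: appears 3 time(s)
  12: appears 1 time(s)
  16: appears 1 time(s)
  21: appears 1 time(s)
  44: appears 1 time(s)
  45: appears 1 time(s)
  49: appears 1 time(s)
Step 2: The value 7 appears most frequently (3 times).
Step 3: Mode = 7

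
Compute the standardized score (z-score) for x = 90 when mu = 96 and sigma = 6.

-1

Step 1: Recall the z-score formula: z = (x - mu) / sigma
Step 2: Substitute values: z = (90 - 96) / 6
Step 3: z = -6 / 6 = -1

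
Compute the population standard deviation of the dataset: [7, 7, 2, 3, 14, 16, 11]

4.9239

Step 1: Compute the mean: 8.5714
Step 2: Sum of squared deviations from the mean: 169.7143
Step 3: Population variance = 169.7143 / 7 = 24.2449
Step 4: Standard deviation = sqrt(24.2449) = 4.9239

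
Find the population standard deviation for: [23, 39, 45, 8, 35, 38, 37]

11.6181

Step 1: Compute the mean: 32.1429
Step 2: Sum of squared deviations from the mean: 944.8571
Step 3: Population variance = 944.8571 / 7 = 134.9796
Step 4: Standard deviation = sqrt(134.9796) = 11.6181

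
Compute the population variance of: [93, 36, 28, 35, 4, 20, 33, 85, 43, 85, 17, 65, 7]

843.6213

Step 1: Compute the mean: (93 + 36 + 28 + 35 + 4 + 20 + 33 + 85 + 43 + 85 + 17 + 65 + 7) / 13 = 42.3846
Step 2: Compute squared deviations from the mean:
  (93 - 42.3846)^2 = 2561.9172
  (36 - 42.3846)^2 = 40.7633
  (28 - 42.3846)^2 = 206.9172
  (35 - 42.3846)^2 = 54.5325
  (4 - 42.3846)^2 = 1473.3787
  (20 - 42.3846)^2 = 501.071
  (33 - 42.3846)^2 = 88.071
  (85 - 42.3846)^2 = 1816.071
  (43 - 42.3846)^2 = 0.3787
  (85 - 42.3846)^2 = 1816.071
  (17 - 42.3846)^2 = 644.3787
  (65 - 42.3846)^2 = 511.4556
  (7 - 42.3846)^2 = 1252.071
Step 3: Sum of squared deviations = 10967.0769
Step 4: Population variance = 10967.0769 / 13 = 843.6213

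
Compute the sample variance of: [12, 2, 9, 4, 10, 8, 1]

17.9524

Step 1: Compute the mean: (12 + 2 + 9 + 4 + 10 + 8 + 1) / 7 = 6.5714
Step 2: Compute squared deviations from the mean:
  (12 - 6.5714)^2 = 29.4694
  (2 - 6.5714)^2 = 20.898
  (9 - 6.5714)^2 = 5.898
  (4 - 6.5714)^2 = 6.6122
  (10 - 6.5714)^2 = 11.7551
  (8 - 6.5714)^2 = 2.0408
  (1 - 6.5714)^2 = 31.0408
Step 3: Sum of squared deviations = 107.7143
Step 4: Sample variance = 107.7143 / 6 = 17.9524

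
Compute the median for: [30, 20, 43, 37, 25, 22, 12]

25

Step 1: Sort the data in ascending order: [12, 20, 22, 25, 30, 37, 43]
Step 2: The number of values is n = 7.
Step 3: Since n is odd, the median is the middle value at position 4: 25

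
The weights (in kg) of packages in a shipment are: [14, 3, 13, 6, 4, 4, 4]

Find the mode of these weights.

4

Step 1: Count the frequency of each value:
  3: appears 1 time(s)
  4: appears 3 time(s)
  6: appears 1 time(s)
  13: appears 1 time(s)
  14: appears 1 time(s)
Step 2: The value 4 appears most frequently (3 times).
Step 3: Mode = 4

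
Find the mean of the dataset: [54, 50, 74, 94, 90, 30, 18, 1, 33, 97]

54.1

Step 1: Sum all values: 54 + 50 + 74 + 94 + 90 + 30 + 18 + 1 + 33 + 97 = 541
Step 2: Count the number of values: n = 10
Step 3: Mean = sum / n = 541 / 10 = 54.1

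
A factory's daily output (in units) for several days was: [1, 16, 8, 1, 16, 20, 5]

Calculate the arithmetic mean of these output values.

9.5714

Step 1: Sum all values: 1 + 16 + 8 + 1 + 16 + 20 + 5 = 67
Step 2: Count the number of values: n = 7
Step 3: Mean = sum / n = 67 / 7 = 9.5714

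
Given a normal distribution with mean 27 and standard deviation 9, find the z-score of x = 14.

-1.4444

Step 1: Recall the z-score formula: z = (x - mu) / sigma
Step 2: Substitute values: z = (14 - 27) / 9
Step 3: z = -13 / 9 = -1.4444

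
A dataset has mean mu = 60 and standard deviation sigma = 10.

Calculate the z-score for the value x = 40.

-2

Step 1: Recall the z-score formula: z = (x - mu) / sigma
Step 2: Substitute values: z = (40 - 60) / 10
Step 3: z = -20 / 10 = -2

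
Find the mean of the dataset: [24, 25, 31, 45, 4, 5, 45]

25.5714

Step 1: Sum all values: 24 + 25 + 31 + 45 + 4 + 5 + 45 = 179
Step 2: Count the number of values: n = 7
Step 3: Mean = sum / n = 179 / 7 = 25.5714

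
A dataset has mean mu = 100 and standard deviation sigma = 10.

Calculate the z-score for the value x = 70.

-3

Step 1: Recall the z-score formula: z = (x - mu) / sigma
Step 2: Substitute values: z = (70 - 100) / 10
Step 3: z = -30 / 10 = -3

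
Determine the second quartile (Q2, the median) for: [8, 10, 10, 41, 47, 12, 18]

12

Step 1: Sort the data: [8, 10, 10, 12, 18, 41, 47]
Step 2: n = 7
Step 3: Q2 is the median. Since n is odd, it is the middle value at position 4: 12
Step 4: Q2 = 12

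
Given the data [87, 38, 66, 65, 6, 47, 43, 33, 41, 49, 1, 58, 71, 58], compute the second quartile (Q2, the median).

48

Step 1: Sort the data: [1, 6, 33, 38, 41, 43, 47, 49, 58, 58, 65, 66, 71, 87]
Step 2: n = 14
Step 3: Q2 is the median. Since n is even, it is the average of the values at positions 7 and 8:
  Q2 = (47 + 49) / 2 = 48
Step 4: Q2 = 48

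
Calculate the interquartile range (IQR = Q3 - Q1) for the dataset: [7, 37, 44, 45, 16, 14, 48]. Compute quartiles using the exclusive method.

31

Step 1: Sort the data: [7, 14, 16, 37, 44, 45, 48]
Step 2: n = 7
Step 3: Using the exclusive quartile method:
  Q1 = 14
  Q2 (median) = 37
  Q3 = 45
  IQR = Q3 - Q1 = 45 - 14 = 31
Step 4: IQR = 31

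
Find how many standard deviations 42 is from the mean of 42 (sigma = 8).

0

Step 1: Recall the z-score formula: z = (x - mu) / sigma
Step 2: Substitute values: z = (42 - 42) / 8
Step 3: z = 0 / 8 = 0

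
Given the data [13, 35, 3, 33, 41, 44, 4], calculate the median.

33

Step 1: Sort the data in ascending order: [3, 4, 13, 33, 35, 41, 44]
Step 2: The number of values is n = 7.
Step 3: Since n is odd, the median is the middle value at position 4: 33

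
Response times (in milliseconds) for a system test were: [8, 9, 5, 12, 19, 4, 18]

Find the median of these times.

9

Step 1: Sort the data in ascending order: [4, 5, 8, 9, 12, 18, 19]
Step 2: The number of values is n = 7.
Step 3: Since n is odd, the median is the middle value at position 4: 9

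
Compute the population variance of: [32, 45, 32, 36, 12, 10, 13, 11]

167.8594

Step 1: Compute the mean: (32 + 45 + 32 + 36 + 12 + 10 + 13 + 11) / 8 = 23.875
Step 2: Compute squared deviations from the mean:
  (32 - 23.875)^2 = 66.0156
  (45 - 23.875)^2 = 446.2656
  (32 - 23.875)^2 = 66.0156
  (36 - 23.875)^2 = 147.0156
  (12 - 23.875)^2 = 141.0156
  (10 - 23.875)^2 = 192.5156
  (13 - 23.875)^2 = 118.2656
  (11 - 23.875)^2 = 165.7656
Step 3: Sum of squared deviations = 1342.875
Step 4: Population variance = 1342.875 / 8 = 167.8594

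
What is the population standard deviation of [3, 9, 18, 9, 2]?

5.7061

Step 1: Compute the mean: 8.2
Step 2: Sum of squared deviations from the mean: 162.8
Step 3: Population variance = 162.8 / 5 = 32.56
Step 4: Standard deviation = sqrt(32.56) = 5.7061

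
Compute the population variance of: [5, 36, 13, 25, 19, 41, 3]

183.6327

Step 1: Compute the mean: (5 + 36 + 13 + 25 + 19 + 41 + 3) / 7 = 20.2857
Step 2: Compute squared deviations from the mean:
  (5 - 20.2857)^2 = 233.6531
  (36 - 20.2857)^2 = 246.9388
  (13 - 20.2857)^2 = 53.0816
  (25 - 20.2857)^2 = 22.2245
  (19 - 20.2857)^2 = 1.6531
  (41 - 20.2857)^2 = 429.0816
  (3 - 20.2857)^2 = 298.7959
Step 3: Sum of squared deviations = 1285.4286
Step 4: Population variance = 1285.4286 / 7 = 183.6327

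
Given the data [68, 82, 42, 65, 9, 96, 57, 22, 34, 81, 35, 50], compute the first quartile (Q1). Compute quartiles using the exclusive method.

34.25

Step 1: Sort the data: [9, 22, 34, 35, 42, 50, 57, 65, 68, 81, 82, 96]
Step 2: n = 12
Step 3: Using the exclusive quartile method:
  Q1 = 34.25
  Q2 (median) = 53.5
  Q3 = 77.75
  IQR = Q3 - Q1 = 77.75 - 34.25 = 43.5
Step 4: Q1 = 34.25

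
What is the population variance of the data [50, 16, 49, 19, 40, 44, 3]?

297.9592

Step 1: Compute the mean: (50 + 16 + 49 + 19 + 40 + 44 + 3) / 7 = 31.5714
Step 2: Compute squared deviations from the mean:
  (50 - 31.5714)^2 = 339.6122
  (16 - 31.5714)^2 = 242.4694
  (49 - 31.5714)^2 = 303.7551
  (19 - 31.5714)^2 = 158.0408
  (40 - 31.5714)^2 = 71.0408
  (44 - 31.5714)^2 = 154.4694
  (3 - 31.5714)^2 = 816.3265
Step 3: Sum of squared deviations = 2085.7143
Step 4: Population variance = 2085.7143 / 7 = 297.9592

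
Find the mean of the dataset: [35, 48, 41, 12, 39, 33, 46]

36.2857

Step 1: Sum all values: 35 + 48 + 41 + 12 + 39 + 33 + 46 = 254
Step 2: Count the number of values: n = 7
Step 3: Mean = sum / n = 254 / 7 = 36.2857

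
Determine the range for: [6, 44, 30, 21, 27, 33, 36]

38

Step 1: Identify the maximum value: max = 44
Step 2: Identify the minimum value: min = 6
Step 3: Range = max - min = 44 - 6 = 38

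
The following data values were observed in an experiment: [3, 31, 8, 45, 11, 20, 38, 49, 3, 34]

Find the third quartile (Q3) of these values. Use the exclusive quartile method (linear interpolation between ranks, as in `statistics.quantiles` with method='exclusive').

39.75

Step 1: Sort the data: [3, 3, 8, 11, 20, 31, 34, 38, 45, 49]
Step 2: n = 10
Step 3: Using the exclusive quartile method:
  Q1 = 6.75
  Q2 (median) = 25.5
  Q3 = 39.75
  IQR = Q3 - Q1 = 39.75 - 6.75 = 33
Step 4: Q3 = 39.75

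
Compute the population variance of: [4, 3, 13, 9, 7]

12.96

Step 1: Compute the mean: (4 + 3 + 13 + 9 + 7) / 5 = 7.2
Step 2: Compute squared deviations from the mean:
  (4 - 7.2)^2 = 10.24
  (3 - 7.2)^2 = 17.64
  (13 - 7.2)^2 = 33.64
  (9 - 7.2)^2 = 3.24
  (7 - 7.2)^2 = 0.04
Step 3: Sum of squared deviations = 64.8
Step 4: Population variance = 64.8 / 5 = 12.96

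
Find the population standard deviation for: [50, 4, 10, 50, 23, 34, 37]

16.8584

Step 1: Compute the mean: 29.7143
Step 2: Sum of squared deviations from the mean: 1989.4286
Step 3: Population variance = 1989.4286 / 7 = 284.2041
Step 4: Standard deviation = sqrt(284.2041) = 16.8584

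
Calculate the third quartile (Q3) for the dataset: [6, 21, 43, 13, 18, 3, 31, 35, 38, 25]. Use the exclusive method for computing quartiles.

35.75

Step 1: Sort the data: [3, 6, 13, 18, 21, 25, 31, 35, 38, 43]
Step 2: n = 10
Step 3: Using the exclusive quartile method:
  Q1 = 11.25
  Q2 (median) = 23
  Q3 = 35.75
  IQR = Q3 - Q1 = 35.75 - 11.25 = 24.5
Step 4: Q3 = 35.75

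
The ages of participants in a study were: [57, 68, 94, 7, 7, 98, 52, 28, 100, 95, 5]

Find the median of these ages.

57

Step 1: Sort the data in ascending order: [5, 7, 7, 28, 52, 57, 68, 94, 95, 98, 100]
Step 2: The number of values is n = 11.
Step 3: Since n is odd, the median is the middle value at position 6: 57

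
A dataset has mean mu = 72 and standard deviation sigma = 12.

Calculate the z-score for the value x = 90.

1.5

Step 1: Recall the z-score formula: z = (x - mu) / sigma
Step 2: Substitute values: z = (90 - 72) / 12
Step 3: z = 18 / 12 = 1.5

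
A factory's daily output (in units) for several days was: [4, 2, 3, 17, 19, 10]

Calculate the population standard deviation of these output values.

6.768

Step 1: Compute the mean: 9.1667
Step 2: Sum of squared deviations from the mean: 274.8333
Step 3: Population variance = 274.8333 / 6 = 45.8056
Step 4: Standard deviation = sqrt(45.8056) = 6.768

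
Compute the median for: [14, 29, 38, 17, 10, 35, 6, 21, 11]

17

Step 1: Sort the data in ascending order: [6, 10, 11, 14, 17, 21, 29, 35, 38]
Step 2: The number of values is n = 9.
Step 3: Since n is odd, the median is the middle value at position 5: 17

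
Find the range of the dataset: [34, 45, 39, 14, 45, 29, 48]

34

Step 1: Identify the maximum value: max = 48
Step 2: Identify the minimum value: min = 14
Step 3: Range = max - min = 48 - 14 = 34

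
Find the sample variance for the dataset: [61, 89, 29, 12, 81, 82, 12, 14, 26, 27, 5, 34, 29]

864.2692

Step 1: Compute the mean: (61 + 89 + 29 + 12 + 81 + 82 + 12 + 14 + 26 + 27 + 5 + 34 + 29) / 13 = 38.5385
Step 2: Compute squared deviations from the mean:
  (61 - 38.5385)^2 = 504.5207
  (89 - 38.5385)^2 = 2546.3669
  (29 - 38.5385)^2 = 90.9822
  (12 - 38.5385)^2 = 704.2899
  (81 - 38.5385)^2 = 1802.9822
  (82 - 38.5385)^2 = 1888.9053
  (12 - 38.5385)^2 = 704.2899
  (14 - 38.5385)^2 = 602.1361
  (26 - 38.5385)^2 = 157.213
  (27 - 38.5385)^2 = 133.1361
  (5 - 38.5385)^2 = 1124.8284
  (34 - 38.5385)^2 = 20.5976
  (29 - 38.5385)^2 = 90.9822
Step 3: Sum of squared deviations = 10371.2308
Step 4: Sample variance = 10371.2308 / 12 = 864.2692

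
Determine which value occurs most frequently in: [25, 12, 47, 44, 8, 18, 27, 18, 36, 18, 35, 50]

18

Step 1: Count the frequency of each value:
  8: appears 1 time(s)
  12: appears 1 time(s)
  18: appears 3 time(s)
  25: appears 1 time(s)
  27: appears 1 time(s)
  35: appears 1 time(s)
  36: appears 1 time(s)
  44: appears 1 time(s)
  47: appears 1 time(s)
  50: appears 1 time(s)
Step 2: The value 18 appears most frequently (3 times).
Step 3: Mode = 18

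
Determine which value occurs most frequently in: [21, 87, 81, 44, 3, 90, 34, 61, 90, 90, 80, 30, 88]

90

Step 1: Count the frequency of each value:
  3: appears 1 time(s)
  21: appears 1 time(s)
  30: appears 1 time(s)
  34: appears 1 time(s)
  44: appears 1 time(s)
  61: appears 1 time(s)
  80: appears 1 time(s)
  81: appears 1 time(s)
  87: appears 1 time(s)
  88: appears 1 time(s)
  90: appears 3 time(s)
Step 2: The value 90 appears most frequently (3 times).
Step 3: Mode = 90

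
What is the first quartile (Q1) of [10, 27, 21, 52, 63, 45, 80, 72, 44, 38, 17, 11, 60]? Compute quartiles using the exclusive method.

19

Step 1: Sort the data: [10, 11, 17, 21, 27, 38, 44, 45, 52, 60, 63, 72, 80]
Step 2: n = 13
Step 3: Using the exclusive quartile method:
  Q1 = 19
  Q2 (median) = 44
  Q3 = 61.5
  IQR = Q3 - Q1 = 61.5 - 19 = 42.5
Step 4: Q1 = 19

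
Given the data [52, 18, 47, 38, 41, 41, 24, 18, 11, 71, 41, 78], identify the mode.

41

Step 1: Count the frequency of each value:
  11: appears 1 time(s)
  18: appears 2 time(s)
  24: appears 1 time(s)
  38: appears 1 time(s)
  41: appears 3 time(s)
  47: appears 1 time(s)
  52: appears 1 time(s)
  71: appears 1 time(s)
  78: appears 1 time(s)
Step 2: The value 41 appears most frequently (3 times).
Step 3: Mode = 41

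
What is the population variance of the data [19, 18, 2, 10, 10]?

38.56

Step 1: Compute the mean: (19 + 18 + 2 + 10 + 10) / 5 = 11.8
Step 2: Compute squared deviations from the mean:
  (19 - 11.8)^2 = 51.84
  (18 - 11.8)^2 = 38.44
  (2 - 11.8)^2 = 96.04
  (10 - 11.8)^2 = 3.24
  (10 - 11.8)^2 = 3.24
Step 3: Sum of squared deviations = 192.8
Step 4: Population variance = 192.8 / 5 = 38.56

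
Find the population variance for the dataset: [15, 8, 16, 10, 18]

14.24

Step 1: Compute the mean: (15 + 8 + 16 + 10 + 18) / 5 = 13.4
Step 2: Compute squared deviations from the mean:
  (15 - 13.4)^2 = 2.56
  (8 - 13.4)^2 = 29.16
  (16 - 13.4)^2 = 6.76
  (10 - 13.4)^2 = 11.56
  (18 - 13.4)^2 = 21.16
Step 3: Sum of squared deviations = 71.2
Step 4: Population variance = 71.2 / 5 = 14.24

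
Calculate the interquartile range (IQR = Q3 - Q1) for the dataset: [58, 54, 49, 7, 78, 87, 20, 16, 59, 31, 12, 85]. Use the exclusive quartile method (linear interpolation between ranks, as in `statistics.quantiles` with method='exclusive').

56.25

Step 1: Sort the data: [7, 12, 16, 20, 31, 49, 54, 58, 59, 78, 85, 87]
Step 2: n = 12
Step 3: Using the exclusive quartile method:
  Q1 = 17
  Q2 (median) = 51.5
  Q3 = 73.25
  IQR = Q3 - Q1 = 73.25 - 17 = 56.25
Step 4: IQR = 56.25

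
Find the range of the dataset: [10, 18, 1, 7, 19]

18

Step 1: Identify the maximum value: max = 19
Step 2: Identify the minimum value: min = 1
Step 3: Range = max - min = 19 - 1 = 18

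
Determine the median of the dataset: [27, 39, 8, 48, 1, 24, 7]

24

Step 1: Sort the data in ascending order: [1, 7, 8, 24, 27, 39, 48]
Step 2: The number of values is n = 7.
Step 3: Since n is odd, the median is the middle value at position 4: 24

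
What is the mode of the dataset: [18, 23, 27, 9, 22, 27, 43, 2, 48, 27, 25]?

27

Step 1: Count the frequency of each value:
  2: appears 1 time(s)
  9: appears 1 time(s)
  18: appears 1 time(s)
  22: appears 1 time(s)
  23: appears 1 time(s)
  25: appears 1 time(s)
  27: appears 3 time(s)
  43: appears 1 time(s)
  48: appears 1 time(s)
Step 2: The value 27 appears most frequently (3 times).
Step 3: Mode = 27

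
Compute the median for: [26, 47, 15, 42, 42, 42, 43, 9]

42

Step 1: Sort the data in ascending order: [9, 15, 26, 42, 42, 42, 43, 47]
Step 2: The number of values is n = 8.
Step 3: Since n is even, the median is the average of positions 4 and 5:
  Median = (42 + 42) / 2 = 42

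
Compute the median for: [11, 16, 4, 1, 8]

8

Step 1: Sort the data in ascending order: [1, 4, 8, 11, 16]
Step 2: The number of values is n = 5.
Step 3: Since n is odd, the median is the middle value at position 3: 8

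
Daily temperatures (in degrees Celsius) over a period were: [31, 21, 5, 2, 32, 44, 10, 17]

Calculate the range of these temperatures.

42

Step 1: Identify the maximum value: max = 44
Step 2: Identify the minimum value: min = 2
Step 3: Range = max - min = 44 - 2 = 42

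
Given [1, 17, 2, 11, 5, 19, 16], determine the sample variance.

56.1429

Step 1: Compute the mean: (1 + 17 + 2 + 11 + 5 + 19 + 16) / 7 = 10.1429
Step 2: Compute squared deviations from the mean:
  (1 - 10.1429)^2 = 83.5918
  (17 - 10.1429)^2 = 47.0204
  (2 - 10.1429)^2 = 66.3061
  (11 - 10.1429)^2 = 0.7347
  (5 - 10.1429)^2 = 26.449
  (19 - 10.1429)^2 = 78.449
  (16 - 10.1429)^2 = 34.3061
Step 3: Sum of squared deviations = 336.8571
Step 4: Sample variance = 336.8571 / 6 = 56.1429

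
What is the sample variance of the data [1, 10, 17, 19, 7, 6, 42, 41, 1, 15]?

219.8778

Step 1: Compute the mean: (1 + 10 + 17 + 19 + 7 + 6 + 42 + 41 + 1 + 15) / 10 = 15.9
Step 2: Compute squared deviations from the mean:
  (1 - 15.9)^2 = 222.01
  (10 - 15.9)^2 = 34.81
  (17 - 15.9)^2 = 1.21
  (19 - 15.9)^2 = 9.61
  (7 - 15.9)^2 = 79.21
  (6 - 15.9)^2 = 98.01
  (42 - 15.9)^2 = 681.21
  (41 - 15.9)^2 = 630.01
  (1 - 15.9)^2 = 222.01
  (15 - 15.9)^2 = 0.81
Step 3: Sum of squared deviations = 1978.9
Step 4: Sample variance = 1978.9 / 9 = 219.8778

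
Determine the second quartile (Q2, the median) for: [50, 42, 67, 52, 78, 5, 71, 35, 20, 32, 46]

46

Step 1: Sort the data: [5, 20, 32, 35, 42, 46, 50, 52, 67, 71, 78]
Step 2: n = 11
Step 3: Q2 is the median. Since n is odd, it is the middle value at position 6: 46
Step 4: Q2 = 46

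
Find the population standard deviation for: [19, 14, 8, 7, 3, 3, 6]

5.4735

Step 1: Compute the mean: 8.5714
Step 2: Sum of squared deviations from the mean: 209.7143
Step 3: Population variance = 209.7143 / 7 = 29.9592
Step 4: Standard deviation = sqrt(29.9592) = 5.4735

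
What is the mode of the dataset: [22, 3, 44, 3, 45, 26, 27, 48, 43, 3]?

3

Step 1: Count the frequency of each value:
  3: appears 3 time(s)
  22: appears 1 time(s)
  26: appears 1 time(s)
  27: appears 1 time(s)
  43: appears 1 time(s)
  44: appears 1 time(s)
  45: appears 1 time(s)
  48: appears 1 time(s)
Step 2: The value 3 appears most frequently (3 times).
Step 3: Mode = 3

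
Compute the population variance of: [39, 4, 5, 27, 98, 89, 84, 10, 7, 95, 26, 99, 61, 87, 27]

1349.1822

Step 1: Compute the mean: (39 + 4 + 5 + 27 + 98 + 89 + 84 + 10 + 7 + 95 + 26 + 99 + 61 + 87 + 27) / 15 = 50.5333
Step 2: Compute squared deviations from the mean:
  (39 - 50.5333)^2 = 133.0178
  (4 - 50.5333)^2 = 2165.3511
  (5 - 50.5333)^2 = 2073.2844
  (27 - 50.5333)^2 = 553.8178
  (98 - 50.5333)^2 = 2253.0844
  (89 - 50.5333)^2 = 1479.6844
  (84 - 50.5333)^2 = 1120.0178
  (10 - 50.5333)^2 = 1642.9511
  (7 - 50.5333)^2 = 1895.1511
  (95 - 50.5333)^2 = 1977.2844
  (26 - 50.5333)^2 = 601.8844
  (99 - 50.5333)^2 = 2349.0178
  (61 - 50.5333)^2 = 109.5511
  (87 - 50.5333)^2 = 1329.8178
  (27 - 50.5333)^2 = 553.8178
Step 3: Sum of squared deviations = 20237.7333
Step 4: Population variance = 20237.7333 / 15 = 1349.1822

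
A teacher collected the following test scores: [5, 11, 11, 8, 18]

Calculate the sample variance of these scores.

23.3

Step 1: Compute the mean: (5 + 11 + 11 + 8 + 18) / 5 = 10.6
Step 2: Compute squared deviations from the mean:
  (5 - 10.6)^2 = 31.36
  (11 - 10.6)^2 = 0.16
  (11 - 10.6)^2 = 0.16
  (8 - 10.6)^2 = 6.76
  (18 - 10.6)^2 = 54.76
Step 3: Sum of squared deviations = 93.2
Step 4: Sample variance = 93.2 / 4 = 23.3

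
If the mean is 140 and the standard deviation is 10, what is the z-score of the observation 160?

2

Step 1: Recall the z-score formula: z = (x - mu) / sigma
Step 2: Substitute values: z = (160 - 140) / 10
Step 3: z = 20 / 10 = 2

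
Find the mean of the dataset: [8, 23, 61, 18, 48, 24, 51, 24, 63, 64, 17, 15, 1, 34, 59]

34

Step 1: Sum all values: 8 + 23 + 61 + 18 + 48 + 24 + 51 + 24 + 63 + 64 + 17 + 15 + 1 + 34 + 59 = 510
Step 2: Count the number of values: n = 15
Step 3: Mean = sum / n = 510 / 15 = 34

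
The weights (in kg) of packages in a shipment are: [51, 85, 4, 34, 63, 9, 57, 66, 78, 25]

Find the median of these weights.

54

Step 1: Sort the data in ascending order: [4, 9, 25, 34, 51, 57, 63, 66, 78, 85]
Step 2: The number of values is n = 10.
Step 3: Since n is even, the median is the average of positions 5 and 6:
  Median = (51 + 57) / 2 = 54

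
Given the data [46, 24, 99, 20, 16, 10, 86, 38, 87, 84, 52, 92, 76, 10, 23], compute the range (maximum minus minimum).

89

Step 1: Identify the maximum value: max = 99
Step 2: Identify the minimum value: min = 10
Step 3: Range = max - min = 99 - 10 = 89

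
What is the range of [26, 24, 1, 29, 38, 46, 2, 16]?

45

Step 1: Identify the maximum value: max = 46
Step 2: Identify the minimum value: min = 1
Step 3: Range = max - min = 46 - 1 = 45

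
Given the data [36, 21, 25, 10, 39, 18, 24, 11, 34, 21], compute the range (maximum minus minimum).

29

Step 1: Identify the maximum value: max = 39
Step 2: Identify the minimum value: min = 10
Step 3: Range = max - min = 39 - 10 = 29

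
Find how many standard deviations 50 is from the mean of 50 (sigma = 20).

0

Step 1: Recall the z-score formula: z = (x - mu) / sigma
Step 2: Substitute values: z = (50 - 50) / 20
Step 3: z = 0 / 20 = 0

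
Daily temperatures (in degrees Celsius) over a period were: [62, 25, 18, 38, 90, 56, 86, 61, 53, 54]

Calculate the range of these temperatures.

72

Step 1: Identify the maximum value: max = 90
Step 2: Identify the minimum value: min = 18
Step 3: Range = max - min = 90 - 18 = 72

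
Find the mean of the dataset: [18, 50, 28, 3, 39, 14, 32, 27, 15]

25.1111

Step 1: Sum all values: 18 + 50 + 28 + 3 + 39 + 14 + 32 + 27 + 15 = 226
Step 2: Count the number of values: n = 9
Step 3: Mean = sum / n = 226 / 9 = 25.1111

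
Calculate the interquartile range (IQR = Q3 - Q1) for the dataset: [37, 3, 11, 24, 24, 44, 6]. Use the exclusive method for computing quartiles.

31

Step 1: Sort the data: [3, 6, 11, 24, 24, 37, 44]
Step 2: n = 7
Step 3: Using the exclusive quartile method:
  Q1 = 6
  Q2 (median) = 24
  Q3 = 37
  IQR = Q3 - Q1 = 37 - 6 = 31
Step 4: IQR = 31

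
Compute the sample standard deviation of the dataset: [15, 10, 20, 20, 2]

7.6026

Step 1: Compute the mean: 13.4
Step 2: Sum of squared deviations from the mean: 231.2
Step 3: Sample variance = 231.2 / 4 = 57.8
Step 4: Standard deviation = sqrt(57.8) = 7.6026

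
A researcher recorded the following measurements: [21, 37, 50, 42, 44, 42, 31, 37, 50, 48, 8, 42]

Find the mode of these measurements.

42

Step 1: Count the frequency of each value:
  8: appears 1 time(s)
  21: appears 1 time(s)
  31: appears 1 time(s)
  37: appears 2 time(s)
  42: appears 3 time(s)
  44: appears 1 time(s)
  48: appears 1 time(s)
  50: appears 2 time(s)
Step 2: The value 42 appears most frequently (3 times).
Step 3: Mode = 42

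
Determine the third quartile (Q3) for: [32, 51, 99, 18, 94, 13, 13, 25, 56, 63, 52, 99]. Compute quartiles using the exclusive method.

86.25

Step 1: Sort the data: [13, 13, 18, 25, 32, 51, 52, 56, 63, 94, 99, 99]
Step 2: n = 12
Step 3: Using the exclusive quartile method:
  Q1 = 19.75
  Q2 (median) = 51.5
  Q3 = 86.25
  IQR = Q3 - Q1 = 86.25 - 19.75 = 66.5
Step 4: Q3 = 86.25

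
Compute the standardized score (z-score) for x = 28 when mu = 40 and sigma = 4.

-3

Step 1: Recall the z-score formula: z = (x - mu) / sigma
Step 2: Substitute values: z = (28 - 40) / 4
Step 3: z = -12 / 4 = -3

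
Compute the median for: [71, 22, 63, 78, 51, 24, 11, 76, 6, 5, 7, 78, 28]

28

Step 1: Sort the data in ascending order: [5, 6, 7, 11, 22, 24, 28, 51, 63, 71, 76, 78, 78]
Step 2: The number of values is n = 13.
Step 3: Since n is odd, the median is the middle value at position 7: 28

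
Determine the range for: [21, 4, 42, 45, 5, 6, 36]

41

Step 1: Identify the maximum value: max = 45
Step 2: Identify the minimum value: min = 4
Step 3: Range = max - min = 45 - 4 = 41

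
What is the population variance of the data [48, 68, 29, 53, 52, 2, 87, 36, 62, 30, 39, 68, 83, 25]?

523.6327

Step 1: Compute the mean: (48 + 68 + 29 + 53 + 52 + 2 + 87 + 36 + 62 + 30 + 39 + 68 + 83 + 25) / 14 = 48.7143
Step 2: Compute squared deviations from the mean:
  (48 - 48.7143)^2 = 0.5102
  (68 - 48.7143)^2 = 371.9388
  (29 - 48.7143)^2 = 388.6531
  (53 - 48.7143)^2 = 18.3673
  (52 - 48.7143)^2 = 10.7959
  (2 - 48.7143)^2 = 2182.2245
  (87 - 48.7143)^2 = 1465.7959
  (36 - 48.7143)^2 = 161.6531
  (62 - 48.7143)^2 = 176.5102
  (30 - 48.7143)^2 = 350.2245
  (39 - 48.7143)^2 = 94.3673
  (68 - 48.7143)^2 = 371.9388
  (83 - 48.7143)^2 = 1175.5102
  (25 - 48.7143)^2 = 562.3673
Step 3: Sum of squared deviations = 7330.8571
Step 4: Population variance = 7330.8571 / 14 = 523.6327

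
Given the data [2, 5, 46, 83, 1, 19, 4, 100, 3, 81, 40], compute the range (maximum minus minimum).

99

Step 1: Identify the maximum value: max = 100
Step 2: Identify the minimum value: min = 1
Step 3: Range = max - min = 100 - 1 = 99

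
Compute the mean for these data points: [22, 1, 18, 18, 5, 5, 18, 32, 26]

16.1111

Step 1: Sum all values: 22 + 1 + 18 + 18 + 5 + 5 + 18 + 32 + 26 = 145
Step 2: Count the number of values: n = 9
Step 3: Mean = sum / n = 145 / 9 = 16.1111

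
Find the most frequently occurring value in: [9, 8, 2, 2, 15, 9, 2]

2

Step 1: Count the frequency of each value:
  2: appears 3 time(s)
  8: appears 1 time(s)
  9: appears 2 time(s)
  15: appears 1 time(s)
Step 2: The value 2 appears most frequently (3 times).
Step 3: Mode = 2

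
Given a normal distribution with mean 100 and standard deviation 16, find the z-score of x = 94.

-0.375

Step 1: Recall the z-score formula: z = (x - mu) / sigma
Step 2: Substitute values: z = (94 - 100) / 16
Step 3: z = -6 / 16 = -0.375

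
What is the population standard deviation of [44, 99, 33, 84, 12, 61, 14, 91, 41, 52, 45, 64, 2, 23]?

28.8784

Step 1: Compute the mean: 47.5
Step 2: Sum of squared deviations from the mean: 11675.5
Step 3: Population variance = 11675.5 / 14 = 833.9643
Step 4: Standard deviation = sqrt(833.9643) = 28.8784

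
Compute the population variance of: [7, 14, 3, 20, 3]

44.24

Step 1: Compute the mean: (7 + 14 + 3 + 20 + 3) / 5 = 9.4
Step 2: Compute squared deviations from the mean:
  (7 - 9.4)^2 = 5.76
  (14 - 9.4)^2 = 21.16
  (3 - 9.4)^2 = 40.96
  (20 - 9.4)^2 = 112.36
  (3 - 9.4)^2 = 40.96
Step 3: Sum of squared deviations = 221.2
Step 4: Population variance = 221.2 / 5 = 44.24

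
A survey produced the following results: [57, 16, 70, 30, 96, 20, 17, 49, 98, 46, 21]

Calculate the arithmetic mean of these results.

47.2727

Step 1: Sum all values: 57 + 16 + 70 + 30 + 96 + 20 + 17 + 49 + 98 + 46 + 21 = 520
Step 2: Count the number of values: n = 11
Step 3: Mean = sum / n = 520 / 11 = 47.2727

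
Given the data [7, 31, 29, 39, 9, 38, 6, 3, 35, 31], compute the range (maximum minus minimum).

36

Step 1: Identify the maximum value: max = 39
Step 2: Identify the minimum value: min = 3
Step 3: Range = max - min = 39 - 3 = 36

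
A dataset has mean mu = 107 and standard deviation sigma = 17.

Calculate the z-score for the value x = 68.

-2.2941

Step 1: Recall the z-score formula: z = (x - mu) / sigma
Step 2: Substitute values: z = (68 - 107) / 17
Step 3: z = -39 / 17 = -2.2941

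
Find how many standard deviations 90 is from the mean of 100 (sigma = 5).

-2

Step 1: Recall the z-score formula: z = (x - mu) / sigma
Step 2: Substitute values: z = (90 - 100) / 5
Step 3: z = -10 / 5 = -2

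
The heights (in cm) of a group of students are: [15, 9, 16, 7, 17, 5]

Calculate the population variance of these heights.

21.9167

Step 1: Compute the mean: (15 + 9 + 16 + 7 + 17 + 5) / 6 = 11.5
Step 2: Compute squared deviations from the mean:
  (15 - 11.5)^2 = 12.25
  (9 - 11.5)^2 = 6.25
  (16 - 11.5)^2 = 20.25
  (7 - 11.5)^2 = 20.25
  (17 - 11.5)^2 = 30.25
  (5 - 11.5)^2 = 42.25
Step 3: Sum of squared deviations = 131.5
Step 4: Population variance = 131.5 / 6 = 21.9167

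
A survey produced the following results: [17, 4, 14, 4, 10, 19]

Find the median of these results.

12

Step 1: Sort the data in ascending order: [4, 4, 10, 14, 17, 19]
Step 2: The number of values is n = 6.
Step 3: Since n is even, the median is the average of positions 3 and 4:
  Median = (10 + 14) / 2 = 12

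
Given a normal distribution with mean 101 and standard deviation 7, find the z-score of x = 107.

0.8571

Step 1: Recall the z-score formula: z = (x - mu) / sigma
Step 2: Substitute values: z = (107 - 101) / 7
Step 3: z = 6 / 7 = 0.8571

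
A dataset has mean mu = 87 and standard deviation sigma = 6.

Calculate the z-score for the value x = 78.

-1.5

Step 1: Recall the z-score formula: z = (x - mu) / sigma
Step 2: Substitute values: z = (78 - 87) / 6
Step 3: z = -9 / 6 = -1.5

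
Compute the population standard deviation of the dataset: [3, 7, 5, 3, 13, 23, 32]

10.4021

Step 1: Compute the mean: 12.2857
Step 2: Sum of squared deviations from the mean: 757.4286
Step 3: Population variance = 757.4286 / 7 = 108.2041
Step 4: Standard deviation = sqrt(108.2041) = 10.4021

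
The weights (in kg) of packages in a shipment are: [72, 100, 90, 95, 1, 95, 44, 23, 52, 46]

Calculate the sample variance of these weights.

1158.6222

Step 1: Compute the mean: (72 + 100 + 90 + 95 + 1 + 95 + 44 + 23 + 52 + 46) / 10 = 61.8
Step 2: Compute squared deviations from the mean:
  (72 - 61.8)^2 = 104.04
  (100 - 61.8)^2 = 1459.24
  (90 - 61.8)^2 = 795.24
  (95 - 61.8)^2 = 1102.24
  (1 - 61.8)^2 = 3696.64
  (95 - 61.8)^2 = 1102.24
  (44 - 61.8)^2 = 316.84
  (23 - 61.8)^2 = 1505.44
  (52 - 61.8)^2 = 96.04
  (46 - 61.8)^2 = 249.64
Step 3: Sum of squared deviations = 10427.6
Step 4: Sample variance = 10427.6 / 9 = 1158.6222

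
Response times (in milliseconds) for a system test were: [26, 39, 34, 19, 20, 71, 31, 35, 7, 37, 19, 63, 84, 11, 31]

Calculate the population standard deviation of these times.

21.153

Step 1: Compute the mean: 35.1333
Step 2: Sum of squared deviations from the mean: 6711.7333
Step 3: Population variance = 6711.7333 / 15 = 447.4489
Step 4: Standard deviation = sqrt(447.4489) = 21.153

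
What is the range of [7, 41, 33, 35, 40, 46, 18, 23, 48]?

41

Step 1: Identify the maximum value: max = 48
Step 2: Identify the minimum value: min = 7
Step 3: Range = max - min = 48 - 7 = 41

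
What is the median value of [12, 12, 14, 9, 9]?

12

Step 1: Sort the data in ascending order: [9, 9, 12, 12, 14]
Step 2: The number of values is n = 5.
Step 3: Since n is odd, the median is the middle value at position 3: 12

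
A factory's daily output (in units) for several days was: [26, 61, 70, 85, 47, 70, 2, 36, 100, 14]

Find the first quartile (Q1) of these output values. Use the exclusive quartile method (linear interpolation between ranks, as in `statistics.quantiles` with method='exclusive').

23

Step 1: Sort the data: [2, 14, 26, 36, 47, 61, 70, 70, 85, 100]
Step 2: n = 10
Step 3: Using the exclusive quartile method:
  Q1 = 23
  Q2 (median) = 54
  Q3 = 73.75
  IQR = Q3 - Q1 = 73.75 - 23 = 50.75
Step 4: Q1 = 23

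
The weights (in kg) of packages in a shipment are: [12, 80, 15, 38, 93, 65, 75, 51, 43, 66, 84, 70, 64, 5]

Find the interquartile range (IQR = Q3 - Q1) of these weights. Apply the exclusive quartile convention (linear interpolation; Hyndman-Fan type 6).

44

Step 1: Sort the data: [5, 12, 15, 38, 43, 51, 64, 65, 66, 70, 75, 80, 84, 93]
Step 2: n = 14
Step 3: Using the exclusive quartile method:
  Q1 = 32.25
  Q2 (median) = 64.5
  Q3 = 76.25
  IQR = Q3 - Q1 = 76.25 - 32.25 = 44
Step 4: IQR = 44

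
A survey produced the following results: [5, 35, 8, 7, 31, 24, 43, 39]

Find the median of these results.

27.5

Step 1: Sort the data in ascending order: [5, 7, 8, 24, 31, 35, 39, 43]
Step 2: The number of values is n = 8.
Step 3: Since n is even, the median is the average of positions 4 and 5:
  Median = (24 + 31) / 2 = 27.5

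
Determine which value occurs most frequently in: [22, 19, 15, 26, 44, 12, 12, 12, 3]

12

Step 1: Count the frequency of each value:
  3: appears 1 time(s)
  12: appears 3 time(s)
  15: appears 1 time(s)
  19: appears 1 time(s)
  22: appears 1 time(s)
  26: appears 1 time(s)
  44: appears 1 time(s)
Step 2: The value 12 appears most frequently (3 times).
Step 3: Mode = 12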